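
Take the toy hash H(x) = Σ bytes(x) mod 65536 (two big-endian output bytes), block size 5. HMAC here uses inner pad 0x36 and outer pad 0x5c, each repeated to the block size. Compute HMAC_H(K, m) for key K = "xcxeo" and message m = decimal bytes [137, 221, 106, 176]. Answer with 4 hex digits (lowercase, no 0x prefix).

Key "xcxeo" = 78 63 78 65 6f is exactly B = 5 bytes: K' = 78 63 78 65 6f.
K' ⊕ ipad = 4e 55 4e 53 59.  K' ⊕ opad = 24 3f 24 39 33.
Inner input = (K'⊕ipad) ∥ m = 4e 55 4e 53 59 ∥ 89 dd 6a b0.
Inner hash: sum = 78+85+78+83+89+137+221+106+176 = 1053 → 04 1d.
Outer input = (K'⊕opad) ∥ inner = 24 3f 24 39 33 ∥ 04 1d.
Outer hash (tag): sum = 36+63+36+57+51+4+29 = 276 → 01 14.

0114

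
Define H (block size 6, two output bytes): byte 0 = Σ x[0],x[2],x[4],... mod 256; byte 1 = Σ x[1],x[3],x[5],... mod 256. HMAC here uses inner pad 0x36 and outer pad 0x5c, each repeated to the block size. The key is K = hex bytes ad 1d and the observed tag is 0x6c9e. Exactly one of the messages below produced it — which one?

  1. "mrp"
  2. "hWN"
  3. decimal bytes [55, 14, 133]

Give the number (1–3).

3

Key hex bytes ad 1d is 2 bytes ≤ B = 6; zero-pad to 6 bytes: K' = ad 1d 00 00 00 00.
K' ⊕ ipad = 9b 2b 36 36 36 36; K' ⊕ opad = f1 41 5c 5c 5c 5c.
m1: inner = H(9b 2b 36 36 36 36 6d 72 70) = e4 09; tag = H(f1 41 5c 5c 5c 5c e4 09) = 8d02
m2: inner = H(9b 2b 36 36 36 36 68 57 4e) = bd ee; tag = H(f1 41 5c 5c 5c 5c bd ee) = 66e7
m3: inner = H(9b 2b 36 36 36 36 37 0e 85) = c3 a5; tag = H(f1 41 5c 5c 5c 5c c3 a5) = 6c9e ← matches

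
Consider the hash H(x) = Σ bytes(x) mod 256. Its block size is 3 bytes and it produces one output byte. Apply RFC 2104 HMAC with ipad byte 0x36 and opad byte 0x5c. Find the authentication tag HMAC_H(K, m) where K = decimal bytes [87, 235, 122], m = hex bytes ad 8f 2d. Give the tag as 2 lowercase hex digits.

db

Key decimal bytes [87, 235, 122] = 57 eb 7a is exactly B = 3 bytes: K' = 57 eb 7a.
K' ⊕ ipad = 61 dd 4c.  K' ⊕ opad = 0b b7 26.
Inner input = (K'⊕ipad) ∥ m = 61 dd 4c ∥ ad 8f 2d.
Inner hash: sum = 97+221+76+173+143+45 = 755; mod 256 = 243 → f3.
Outer input = (K'⊕opad) ∥ inner = 0b b7 26 ∥ f3.
Outer hash (tag): sum = 11+183+38+243 = 475; mod 256 = 219 → db.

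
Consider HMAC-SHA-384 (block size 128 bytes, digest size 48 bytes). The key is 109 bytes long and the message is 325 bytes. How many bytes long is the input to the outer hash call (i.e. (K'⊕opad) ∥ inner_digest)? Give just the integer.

Key is 109 ≤ 128 bytes, zero-padded: |K'| = 128.
Outer input = (K'⊕opad) ∥ H(inner) → 128 + 48 = 176 bytes.

176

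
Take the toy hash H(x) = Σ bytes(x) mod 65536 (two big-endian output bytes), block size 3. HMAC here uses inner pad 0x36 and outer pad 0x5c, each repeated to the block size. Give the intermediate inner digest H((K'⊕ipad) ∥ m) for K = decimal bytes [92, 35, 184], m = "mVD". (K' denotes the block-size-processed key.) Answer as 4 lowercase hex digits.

Key decimal bytes [92, 35, 184] = 5c 23 b8 is exactly B = 3 bytes: K' = 5c 23 b8.
K' ⊕ ipad = 6a 15 8e.
Inner input = 6a 15 8e ∥ 6d 56 44.
Inner hash: sum = 106+21+142+109+86+68 = 532 → 02 14.

0214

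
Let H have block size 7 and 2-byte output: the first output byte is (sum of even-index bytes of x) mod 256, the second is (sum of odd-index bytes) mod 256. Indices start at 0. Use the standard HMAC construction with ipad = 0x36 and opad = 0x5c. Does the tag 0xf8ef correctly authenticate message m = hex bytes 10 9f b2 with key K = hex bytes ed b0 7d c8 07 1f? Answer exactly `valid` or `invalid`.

valid

Key hex bytes ed b0 7d c8 07 1f is 6 bytes ≤ B = 7; zero-pad to 7 bytes: K' = ed b0 7d c8 07 1f 00.
K' ⊕ ipad = db 86 4b fe 31 29 36; K' ⊕ opad = b1 ec 21 94 5b 43 5c.
Inner hash: even-index sum = 556 mod 256 = 44; odd-index sum = 623 mod 256 = 111 → 2c 6f.
Outer hash (recomputed tag): even-index sum = 504 mod 256 = 248; odd-index sum = 495 mod 256 = 239 → f8 ef.
Recomputed tag = f8ef; claimed = f8ef → match.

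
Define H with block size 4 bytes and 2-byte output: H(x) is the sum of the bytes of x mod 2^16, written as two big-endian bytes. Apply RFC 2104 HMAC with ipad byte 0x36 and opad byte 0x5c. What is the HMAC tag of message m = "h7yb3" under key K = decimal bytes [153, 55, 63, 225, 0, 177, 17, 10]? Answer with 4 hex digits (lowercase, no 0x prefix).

02cf

Key decimal bytes [153, 55, 63, 225, 0, 177, 17, 10] = 99 37 3f e1 00 b1 11 0a is 8 bytes > B = 4, so hash it first: H(key) = 02 bc, then zero-pad to 4 bytes: K' = 02 bc 00 00.
K' ⊕ ipad = 34 8a 36 36.  K' ⊕ opad = 5e e0 5c 5c.
Inner input = (K'⊕ipad) ∥ m = 34 8a 36 36 ∥ 68 37 79 62 33.
Inner hash: sum = 52+138+54+54+104+55+121+98+51 = 727 → 02 d7.
Outer input = (K'⊕opad) ∥ inner = 5e e0 5c 5c ∥ 02 d7.
Outer hash (tag): sum = 94+224+92+92+2+215 = 719 → 02 cf.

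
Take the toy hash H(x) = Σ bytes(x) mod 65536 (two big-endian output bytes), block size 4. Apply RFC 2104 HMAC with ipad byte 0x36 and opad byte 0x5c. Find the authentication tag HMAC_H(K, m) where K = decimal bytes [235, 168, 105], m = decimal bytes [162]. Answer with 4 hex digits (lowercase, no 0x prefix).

Key decimal bytes [235, 168, 105] = eb a8 69 is 3 bytes ≤ B = 4; zero-pad to 4 bytes: K' = eb a8 69 00.
K' ⊕ ipad = dd 9e 5f 36.  K' ⊕ opad = b7 f4 35 5c.
Inner input = (K'⊕ipad) ∥ m = dd 9e 5f 36 ∥ a2.
Inner hash: sum = 221+158+95+54+162 = 690 → 02 b2.
Outer input = (K'⊕opad) ∥ inner = b7 f4 35 5c ∥ 02 b2.
Outer hash (tag): sum = 183+244+53+92+2+178 = 752 → 02 f0.

02f0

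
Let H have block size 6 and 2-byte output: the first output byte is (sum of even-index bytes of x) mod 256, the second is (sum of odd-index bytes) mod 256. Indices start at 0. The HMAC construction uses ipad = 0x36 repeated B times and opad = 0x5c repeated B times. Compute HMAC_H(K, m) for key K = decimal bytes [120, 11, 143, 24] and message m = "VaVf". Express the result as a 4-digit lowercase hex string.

3c5f

Key decimal bytes [120, 11, 143, 24] = 78 0b 8f 18 is 4 bytes ≤ B = 6; zero-pad to 6 bytes: K' = 78 0b 8f 18 00 00.
K' ⊕ ipad = 4e 3d b9 2e 36 36.  K' ⊕ opad = 24 57 d3 44 5c 5c.
Inner input = (K'⊕ipad) ∥ m = 4e 3d b9 2e 36 36 ∥ 56 61 56 66.
Inner hash: even-index sum = 489 mod 256 = 233; odd-index sum = 360 mod 256 = 104 → e9 68.
Outer input = (K'⊕opad) ∥ inner = 24 57 d3 44 5c 5c ∥ e9 68.
Outer hash (tag): even-index sum = 572 mod 256 = 60; odd-index sum = 351 mod 256 = 95 → 3c 5f.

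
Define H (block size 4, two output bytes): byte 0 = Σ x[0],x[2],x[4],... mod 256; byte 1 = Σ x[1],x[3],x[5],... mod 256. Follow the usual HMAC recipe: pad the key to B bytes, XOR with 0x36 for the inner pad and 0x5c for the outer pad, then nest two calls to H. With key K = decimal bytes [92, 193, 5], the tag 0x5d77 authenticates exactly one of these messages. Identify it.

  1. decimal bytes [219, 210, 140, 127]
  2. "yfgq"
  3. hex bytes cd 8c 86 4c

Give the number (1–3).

Key decimal bytes [92, 193, 5] = 5c c1 05 is 3 bytes ≤ B = 4; zero-pad to 4 bytes: K' = 5c c1 05 00.
K' ⊕ ipad = 6a f7 33 36; K' ⊕ opad = 00 9d 59 5c.
m1: inner = H(6a f7 33 36 db d2 8c 7f) = 04 7e; tag = H(00 9d 59 5c 04 7e) = 5d77 ← matches
m2: inner = H(6a f7 33 36 79 66 67 71) = 7d 04; tag = H(00 9d 59 5c 7d 04) = d6fd
m3: inner = H(6a f7 33 36 cd 8c 86 4c) = f0 05; tag = H(00 9d 59 5c f0 05) = 49fe

1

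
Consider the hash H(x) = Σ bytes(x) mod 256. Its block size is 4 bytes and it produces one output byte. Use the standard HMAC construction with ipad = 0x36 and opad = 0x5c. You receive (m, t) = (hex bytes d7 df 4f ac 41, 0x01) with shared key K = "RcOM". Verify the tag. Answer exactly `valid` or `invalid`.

invalid

Key "RcOM" = 52 63 4f 4d is exactly B = 4 bytes: K' = 52 63 4f 4d.
K' ⊕ ipad = 64 55 79 7b; K' ⊕ opad = 0e 3f 13 11.
Inner hash: sum = 100+85+121+123+215+223+79+172+65 = 1183; mod 256 = 159 → 9f.
Outer hash (recomputed tag): sum = 14+63+19+17+159 = 272; mod 256 = 16 → 10.
Recomputed tag = 10; claimed = 01 → mismatch.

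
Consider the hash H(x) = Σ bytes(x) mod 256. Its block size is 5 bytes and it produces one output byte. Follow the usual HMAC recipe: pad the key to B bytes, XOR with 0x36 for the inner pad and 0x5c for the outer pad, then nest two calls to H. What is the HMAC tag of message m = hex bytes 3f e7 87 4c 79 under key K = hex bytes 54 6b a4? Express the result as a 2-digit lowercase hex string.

1e

Key hex bytes 54 6b a4 is 3 bytes ≤ B = 5; zero-pad to 5 bytes: K' = 54 6b a4 00 00.
K' ⊕ ipad = 62 5d 92 36 36.  K' ⊕ opad = 08 37 f8 5c 5c.
Inner input = (K'⊕ipad) ∥ m = 62 5d 92 36 36 ∥ 3f e7 87 4c 79.
Inner hash: sum = 98+93+146+54+54+63+231+135+76+121 = 1071; mod 256 = 47 → 2f.
Outer input = (K'⊕opad) ∥ inner = 08 37 f8 5c 5c ∥ 2f.
Outer hash (tag): sum = 8+55+248+92+92+47 = 542; mod 256 = 30 → 1e.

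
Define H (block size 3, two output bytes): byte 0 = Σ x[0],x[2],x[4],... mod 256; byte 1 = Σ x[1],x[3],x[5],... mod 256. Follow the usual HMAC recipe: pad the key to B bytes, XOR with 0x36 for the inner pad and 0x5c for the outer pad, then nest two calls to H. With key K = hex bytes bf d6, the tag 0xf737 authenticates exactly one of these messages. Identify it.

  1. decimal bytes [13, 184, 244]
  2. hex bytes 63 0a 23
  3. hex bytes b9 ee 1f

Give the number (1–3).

3

Key hex bytes bf d6 is 2 bytes ≤ B = 3; zero-pad to 3 bytes: K' = bf d6 00.
K' ⊕ ipad = 89 e0 36; K' ⊕ opad = e3 8a 5c.
m1: inner = H(89 e0 36 0d b8 f4) = 77 e1; tag = H(e3 8a 5c 77 e1) = 2001
m2: inner = H(89 e0 36 63 0a 23) = c9 66; tag = H(e3 8a 5c c9 66) = a553
m3: inner = H(89 e0 36 b9 ee 1f) = ad b8; tag = H(e3 8a 5c ad b8) = f737 ← matches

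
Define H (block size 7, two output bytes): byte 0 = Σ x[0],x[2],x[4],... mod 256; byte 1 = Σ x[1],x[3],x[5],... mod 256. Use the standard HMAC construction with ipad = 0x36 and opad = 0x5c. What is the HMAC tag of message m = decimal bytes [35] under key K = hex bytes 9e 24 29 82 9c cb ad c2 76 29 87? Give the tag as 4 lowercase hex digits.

5e95

Key hex bytes 9e 24 29 82 9c cb ad c2 76 29 87 is 11 bytes > B = 7, so hash it first: H(key) = 0d 5c, then zero-pad to 7 bytes: K' = 0d 5c 00 00 00 00 00.
K' ⊕ ipad = 3b 6a 36 36 36 36 36.  K' ⊕ opad = 51 00 5c 5c 5c 5c 5c.
Inner input = (K'⊕ipad) ∥ m = 3b 6a 36 36 36 36 36 ∥ 23.
Inner hash: even-index sum = 221 mod 256 = 221; odd-index sum = 249 mod 256 = 249 → dd f9.
Outer input = (K'⊕opad) ∥ inner = 51 00 5c 5c 5c 5c 5c ∥ dd f9.
Outer hash (tag): even-index sum = 606 mod 256 = 94; odd-index sum = 405 mod 256 = 149 → 5e 95.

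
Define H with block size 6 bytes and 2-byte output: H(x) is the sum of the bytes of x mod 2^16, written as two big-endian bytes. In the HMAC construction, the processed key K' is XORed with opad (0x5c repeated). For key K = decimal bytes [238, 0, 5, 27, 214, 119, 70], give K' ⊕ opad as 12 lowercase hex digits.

5efd5c5c5c5c

Key decimal bytes [238, 0, 5, 27, 214, 119, 70] = ee 00 05 1b d6 77 46 is 7 bytes > B = 6, so hash it first: H(key) = 02 a1, then zero-pad to 6 bytes: K' = 02 a1 00 00 00 00.
XOR each byte with 0x5c: 02⊕5c=5e, a1⊕5c=fd, 00⊕5c=5c, 00⊕5c=5c, 00⊕5c=5c, 00⊕5c=5c.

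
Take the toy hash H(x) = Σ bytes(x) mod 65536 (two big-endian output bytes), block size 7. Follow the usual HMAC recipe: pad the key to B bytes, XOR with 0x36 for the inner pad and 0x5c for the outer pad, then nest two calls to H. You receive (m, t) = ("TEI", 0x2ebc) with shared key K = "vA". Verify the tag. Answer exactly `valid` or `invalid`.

invalid

Key "vA" = 76 41 is 2 bytes ≤ B = 7; zero-pad to 7 bytes: K' = 76 41 00 00 00 00 00.
K' ⊕ ipad = 40 77 36 36 36 36 36; K' ⊕ opad = 2a 1d 5c 5c 5c 5c 5c.
Inner hash: sum = 64+119+54+54+54+54+54+84+69+73 = 679 → 02 a7.
Outer hash (recomputed tag): sum = 42+29+92+92+92+92+92+2+167 = 700 → 02 bc.
Recomputed tag = 02bc; claimed = 2ebc → mismatch.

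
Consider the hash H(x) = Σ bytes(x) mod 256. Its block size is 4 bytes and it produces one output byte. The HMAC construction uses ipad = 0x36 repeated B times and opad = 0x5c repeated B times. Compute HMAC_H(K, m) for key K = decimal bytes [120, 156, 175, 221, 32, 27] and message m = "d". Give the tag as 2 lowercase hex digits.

8e

Key decimal bytes [120, 156, 175, 221, 32, 27] = 78 9c af dd 20 1b is 6 bytes > B = 4, so hash it first: H(key) = db, then zero-pad to 4 bytes: K' = db 00 00 00.
K' ⊕ ipad = ed 36 36 36.  K' ⊕ opad = 87 5c 5c 5c.
Inner input = (K'⊕ipad) ∥ m = ed 36 36 36 ∥ 64.
Inner hash: sum = 237+54+54+54+100 = 499; mod 256 = 243 → f3.
Outer input = (K'⊕opad) ∥ inner = 87 5c 5c 5c ∥ f3.
Outer hash (tag): sum = 135+92+92+92+243 = 654; mod 256 = 142 → 8e.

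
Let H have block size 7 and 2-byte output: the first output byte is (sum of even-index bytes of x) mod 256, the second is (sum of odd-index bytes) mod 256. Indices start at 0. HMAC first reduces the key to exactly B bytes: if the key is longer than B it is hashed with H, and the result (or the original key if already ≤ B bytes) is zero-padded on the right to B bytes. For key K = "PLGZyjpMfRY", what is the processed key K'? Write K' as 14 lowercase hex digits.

3faf0000000000

|K| = 11 > B = 7, so first hash the key.
H(K): even-index sum = 575 mod 256 = 63; odd-index sum = 431 mod 256 = 175 → 3f af.
Zero-pad H(K) = 3f af to 7 bytes: K' = 3f af 00 00 00 00 00.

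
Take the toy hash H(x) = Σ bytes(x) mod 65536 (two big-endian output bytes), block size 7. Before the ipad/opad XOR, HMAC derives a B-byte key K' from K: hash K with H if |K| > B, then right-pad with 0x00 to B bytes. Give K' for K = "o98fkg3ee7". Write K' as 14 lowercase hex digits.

|K| = 10 > B = 7, so first hash the key.
H(K): sum = 111+57+56+102+107+103+51+101+101+55 = 844 → 03 4c.
Zero-pad H(K) = 03 4c to 7 bytes: K' = 03 4c 00 00 00 00 00.

034c0000000000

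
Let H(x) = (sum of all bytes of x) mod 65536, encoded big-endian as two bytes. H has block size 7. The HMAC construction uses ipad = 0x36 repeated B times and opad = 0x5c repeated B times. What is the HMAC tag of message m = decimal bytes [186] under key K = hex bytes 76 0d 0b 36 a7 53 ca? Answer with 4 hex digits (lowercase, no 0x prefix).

Key hex bytes 76 0d 0b 36 a7 53 ca is exactly B = 7 bytes: K' = 76 0d 0b 36 a7 53 ca.
K' ⊕ ipad = 40 3b 3d 00 91 65 fc.  K' ⊕ opad = 2a 51 57 6a fb 0f 96.
Inner input = (K'⊕ipad) ∥ m = 40 3b 3d 00 91 65 fc ∥ ba.
Inner hash: sum = 64+59+61+0+145+101+252+186 = 868 → 03 64.
Outer input = (K'⊕opad) ∥ inner = 2a 51 57 6a fb 0f 96 ∥ 03 64.
Outer hash (tag): sum = 42+81+87+106+251+15+150+3+100 = 835 → 03 43.

0343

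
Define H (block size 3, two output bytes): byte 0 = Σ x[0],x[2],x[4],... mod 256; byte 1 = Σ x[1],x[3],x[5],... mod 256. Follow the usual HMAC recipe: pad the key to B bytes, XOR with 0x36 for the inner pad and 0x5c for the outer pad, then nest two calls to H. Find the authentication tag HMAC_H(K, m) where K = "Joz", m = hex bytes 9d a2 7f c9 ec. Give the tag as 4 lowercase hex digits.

Key "Joz" = 4a 6f 7a is exactly B = 3 bytes: K' = 4a 6f 7a.
K' ⊕ ipad = 7c 59 4c.  K' ⊕ opad = 16 33 26.
Inner input = (K'⊕ipad) ∥ m = 7c 59 4c ∥ 9d a2 7f c9 ec.
Inner hash: even-index sum = 563 mod 256 = 51; odd-index sum = 609 mod 256 = 97 → 33 61.
Outer input = (K'⊕opad) ∥ inner = 16 33 26 ∥ 33 61.
Outer hash (tag): even-index sum = 157 mod 256 = 157; odd-index sum = 102 mod 256 = 102 → 9d 66.

9d66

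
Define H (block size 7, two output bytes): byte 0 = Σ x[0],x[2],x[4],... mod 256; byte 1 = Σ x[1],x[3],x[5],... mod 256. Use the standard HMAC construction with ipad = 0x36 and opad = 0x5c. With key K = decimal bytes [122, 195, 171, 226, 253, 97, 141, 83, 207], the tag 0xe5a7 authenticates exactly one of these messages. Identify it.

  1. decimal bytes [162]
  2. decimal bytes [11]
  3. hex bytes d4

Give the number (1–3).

3

Key decimal bytes [122, 195, 171, 226, 253, 97, 141, 83, 207] = 7a c3 ab e2 fd 61 8d 53 cf is 9 bytes > B = 7, so hash it first: H(key) = 7e 59, then zero-pad to 7 bytes: K' = 7e 59 00 00 00 00 00.
K' ⊕ ipad = 48 6f 36 36 36 36 36; K' ⊕ opad = 22 05 5c 5c 5c 5c 5c.
m1: inner = H(48 6f 36 36 36 36 36 a2) = ea 7d; tag = H(22 05 5c 5c 5c 5c 5c ea 7d) = b3a7
m2: inner = H(48 6f 36 36 36 36 36 0b) = ea e6; tag = H(22 05 5c 5c 5c 5c 5c ea e6) = 1ca7
m3: inner = H(48 6f 36 36 36 36 36 d4) = ea af; tag = H(22 05 5c 5c 5c 5c 5c ea af) = e5a7 ← matches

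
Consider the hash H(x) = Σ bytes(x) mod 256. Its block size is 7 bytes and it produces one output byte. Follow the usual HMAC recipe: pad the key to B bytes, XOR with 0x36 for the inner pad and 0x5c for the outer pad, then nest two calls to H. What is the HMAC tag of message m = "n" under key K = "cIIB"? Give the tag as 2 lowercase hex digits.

72

Key "cIIB" = 63 49 49 42 is 4 bytes ≤ B = 7; zero-pad to 7 bytes: K' = 63 49 49 42 00 00 00.
K' ⊕ ipad = 55 7f 7f 74 36 36 36.  K' ⊕ opad = 3f 15 15 1e 5c 5c 5c.
Inner input = (K'⊕ipad) ∥ m = 55 7f 7f 74 36 36 36 ∥ 6e.
Inner hash: sum = 85+127+127+116+54+54+54+110 = 727; mod 256 = 215 → d7.
Outer input = (K'⊕opad) ∥ inner = 3f 15 15 1e 5c 5c 5c ∥ d7.
Outer hash (tag): sum = 63+21+21+30+92+92+92+215 = 626; mod 256 = 114 → 72.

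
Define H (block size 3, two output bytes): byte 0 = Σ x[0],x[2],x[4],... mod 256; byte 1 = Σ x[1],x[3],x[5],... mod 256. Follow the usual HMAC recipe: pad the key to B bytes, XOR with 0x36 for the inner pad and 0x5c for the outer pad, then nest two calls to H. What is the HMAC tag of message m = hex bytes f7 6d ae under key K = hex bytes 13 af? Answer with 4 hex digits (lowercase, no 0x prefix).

e9bb

Key hex bytes 13 af is 2 bytes ≤ B = 3; zero-pad to 3 bytes: K' = 13 af 00.
K' ⊕ ipad = 25 99 36.  K' ⊕ opad = 4f f3 5c.
Inner input = (K'⊕ipad) ∥ m = 25 99 36 ∥ f7 6d ae.
Inner hash: even-index sum = 200 mod 256 = 200; odd-index sum = 574 mod 256 = 62 → c8 3e.
Outer input = (K'⊕opad) ∥ inner = 4f f3 5c ∥ c8 3e.
Outer hash (tag): even-index sum = 233 mod 256 = 233; odd-index sum = 443 mod 256 = 187 → e9 bb.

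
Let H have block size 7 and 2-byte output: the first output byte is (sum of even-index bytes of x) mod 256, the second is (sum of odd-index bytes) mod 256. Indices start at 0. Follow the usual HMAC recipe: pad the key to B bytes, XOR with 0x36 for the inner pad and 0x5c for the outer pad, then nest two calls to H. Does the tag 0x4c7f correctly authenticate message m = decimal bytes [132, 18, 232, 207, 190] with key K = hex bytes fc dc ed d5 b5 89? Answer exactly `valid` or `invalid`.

Key hex bytes fc dc ed d5 b5 89 is 6 bytes ≤ B = 7; zero-pad to 7 bytes: K' = fc dc ed d5 b5 89 00.
K' ⊕ ipad = ca ea db e3 83 bf 36; K' ⊕ opad = a0 80 b1 89 e9 d5 5c.
Inner hash: even-index sum = 831 mod 256 = 63; odd-index sum = 1206 mod 256 = 182 → 3f b6.
Outer hash (recomputed tag): even-index sum = 844 mod 256 = 76; odd-index sum = 541 mod 256 = 29 → 4c 1d.
Recomputed tag = 4c1d; claimed = 4c7f → mismatch.

invalid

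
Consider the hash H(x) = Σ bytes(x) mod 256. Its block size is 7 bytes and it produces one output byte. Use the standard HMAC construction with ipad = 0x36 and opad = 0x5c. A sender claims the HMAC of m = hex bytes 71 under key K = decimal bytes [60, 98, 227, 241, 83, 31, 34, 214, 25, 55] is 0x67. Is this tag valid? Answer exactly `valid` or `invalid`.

Key decimal bytes [60, 98, 227, 241, 83, 31, 34, 214, 25, 55] = 3c 62 e3 f1 53 1f 22 d6 19 37 is 10 bytes > B = 7, so hash it first: H(key) = 2c, then zero-pad to 7 bytes: K' = 2c 00 00 00 00 00 00.
K' ⊕ ipad = 1a 36 36 36 36 36 36; K' ⊕ opad = 70 5c 5c 5c 5c 5c 5c.
Inner hash: sum = 26+54+54+54+54+54+54+113 = 463; mod 256 = 207 → cf.
Outer hash (recomputed tag): sum = 112+92+92+92+92+92+92+207 = 871; mod 256 = 103 → 67.
Recomputed tag = 67; claimed = 67 → match.

valid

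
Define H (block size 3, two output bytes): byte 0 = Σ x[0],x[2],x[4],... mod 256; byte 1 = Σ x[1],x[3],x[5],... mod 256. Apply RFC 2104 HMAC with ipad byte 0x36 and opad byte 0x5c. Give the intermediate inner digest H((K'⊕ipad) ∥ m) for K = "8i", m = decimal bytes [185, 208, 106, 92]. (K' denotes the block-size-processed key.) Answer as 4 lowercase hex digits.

7082

Key "8i" = 38 69 is 2 bytes ≤ B = 3; zero-pad to 3 bytes: K' = 38 69 00.
K' ⊕ ipad = 0e 5f 36.
Inner input = 0e 5f 36 ∥ b9 d0 6a 5c.
Inner hash: even-index sum = 368 mod 256 = 112; odd-index sum = 386 mod 256 = 130 → 70 82.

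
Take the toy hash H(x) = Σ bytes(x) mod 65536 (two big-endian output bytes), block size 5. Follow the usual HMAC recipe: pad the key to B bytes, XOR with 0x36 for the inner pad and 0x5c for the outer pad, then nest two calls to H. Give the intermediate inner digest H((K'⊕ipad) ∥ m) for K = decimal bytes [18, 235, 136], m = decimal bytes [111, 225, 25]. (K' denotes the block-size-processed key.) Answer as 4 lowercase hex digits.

Key decimal bytes [18, 235, 136] = 12 eb 88 is 3 bytes ≤ B = 5; zero-pad to 5 bytes: K' = 12 eb 88 00 00.
K' ⊕ ipad = 24 dd be 36 36.
Inner input = 24 dd be 36 36 ∥ 6f e1 19.
Inner hash: sum = 36+221+190+54+54+111+225+25 = 916 → 03 94.

0394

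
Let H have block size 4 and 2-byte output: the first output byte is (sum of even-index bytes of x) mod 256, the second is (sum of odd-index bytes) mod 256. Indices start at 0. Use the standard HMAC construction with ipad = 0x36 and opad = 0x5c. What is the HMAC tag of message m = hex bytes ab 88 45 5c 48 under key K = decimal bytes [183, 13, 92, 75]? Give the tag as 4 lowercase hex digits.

0e04

Key decimal bytes [183, 13, 92, 75] = b7 0d 5c 4b is exactly B = 4 bytes: K' = b7 0d 5c 4b.
K' ⊕ ipad = 81 3b 6a 7d.  K' ⊕ opad = eb 51 00 17.
Inner input = (K'⊕ipad) ∥ m = 81 3b 6a 7d ∥ ab 88 45 5c 48.
Inner hash: even-index sum = 547 mod 256 = 35; odd-index sum = 412 mod 256 = 156 → 23 9c.
Outer input = (K'⊕opad) ∥ inner = eb 51 00 17 ∥ 23 9c.
Outer hash (tag): even-index sum = 270 mod 256 = 14; odd-index sum = 260 mod 256 = 4 → 0e 04.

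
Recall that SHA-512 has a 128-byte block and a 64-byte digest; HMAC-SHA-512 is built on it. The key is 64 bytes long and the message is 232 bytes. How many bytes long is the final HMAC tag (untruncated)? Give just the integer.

The tag is one SHA-512 digest: 64 bytes.

64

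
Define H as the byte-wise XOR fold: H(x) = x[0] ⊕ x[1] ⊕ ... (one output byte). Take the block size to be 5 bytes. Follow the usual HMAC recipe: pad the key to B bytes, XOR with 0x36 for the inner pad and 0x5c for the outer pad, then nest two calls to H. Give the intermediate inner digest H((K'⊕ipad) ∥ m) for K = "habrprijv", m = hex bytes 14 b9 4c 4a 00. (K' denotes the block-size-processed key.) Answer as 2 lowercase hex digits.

f3

Key "habrprijv" = 68 61 62 72 70 72 69 6a 76 is 9 bytes > B = 5, so hash it first: H(key) = 6e, then zero-pad to 5 bytes: K' = 6e 00 00 00 00.
K' ⊕ ipad = 58 36 36 36 36.
Inner input = 58 36 36 36 36 ∥ 14 b9 4c 4a 00.
Inner hash: XOR 58⊕36⊕36⊕36⊕36⊕14⊕b9⊕4c⊕4a⊕00 = f3.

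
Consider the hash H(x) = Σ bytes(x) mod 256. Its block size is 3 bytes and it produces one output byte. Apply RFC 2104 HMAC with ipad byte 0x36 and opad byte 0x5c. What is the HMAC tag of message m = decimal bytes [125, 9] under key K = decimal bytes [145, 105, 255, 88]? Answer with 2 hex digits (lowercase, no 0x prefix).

1e

Key decimal bytes [145, 105, 255, 88] = 91 69 ff 58 is 4 bytes > B = 3, so hash it first: H(key) = 51, then zero-pad to 3 bytes: K' = 51 00 00.
K' ⊕ ipad = 67 36 36.  K' ⊕ opad = 0d 5c 5c.
Inner input = (K'⊕ipad) ∥ m = 67 36 36 ∥ 7d 09.
Inner hash: sum = 103+54+54+125+9 = 345; mod 256 = 89 → 59.
Outer input = (K'⊕opad) ∥ inner = 0d 5c 5c ∥ 59.
Outer hash (tag): sum = 13+92+92+89 = 286; mod 256 = 30 → 1e.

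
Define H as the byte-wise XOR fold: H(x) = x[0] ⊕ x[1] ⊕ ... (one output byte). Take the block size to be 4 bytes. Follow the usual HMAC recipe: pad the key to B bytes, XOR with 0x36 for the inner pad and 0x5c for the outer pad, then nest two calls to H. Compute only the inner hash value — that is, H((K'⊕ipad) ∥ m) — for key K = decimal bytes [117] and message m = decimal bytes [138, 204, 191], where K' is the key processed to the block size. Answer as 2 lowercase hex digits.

8c

Key decimal bytes [117] = 75 is 1 byte ≤ B = 4; zero-pad to 4 bytes: K' = 75 00 00 00.
K' ⊕ ipad = 43 36 36 36.
Inner input = 43 36 36 36 ∥ 8a cc bf.
Inner hash: XOR 43⊕36⊕36⊕36⊕8a⊕cc⊕bf = 8c.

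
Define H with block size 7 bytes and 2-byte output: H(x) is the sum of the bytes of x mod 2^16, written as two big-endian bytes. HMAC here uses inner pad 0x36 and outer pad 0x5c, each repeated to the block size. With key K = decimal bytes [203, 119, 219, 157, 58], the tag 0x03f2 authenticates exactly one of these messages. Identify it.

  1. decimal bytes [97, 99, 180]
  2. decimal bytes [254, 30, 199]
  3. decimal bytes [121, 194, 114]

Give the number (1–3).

Key decimal bytes [203, 119, 219, 157, 58] = cb 77 db 9d 3a is 5 bytes ≤ B = 7; zero-pad to 7 bytes: K' = cb 77 db 9d 3a 00 00.
K' ⊕ ipad = fd 41 ed ab 0c 36 36; K' ⊕ opad = 97 2b 87 c1 66 5c 5c.
m1: inner = H(fd 41 ed ab 0c 36 36 61 63 b4) = 04 c6; tag = H(97 2b 87 c1 66 5c 5c 04 c6) = 03f2 ← matches
m2: inner = H(fd 41 ed ab 0c 36 36 fe 1e c7) = 05 31; tag = H(97 2b 87 c1 66 5c 5c 05 31) = 035e
m3: inner = H(fd 41 ed ab 0c 36 36 79 c2 72) = 04 fb; tag = H(97 2b 87 c1 66 5c 5c 04 fb) = 0427

1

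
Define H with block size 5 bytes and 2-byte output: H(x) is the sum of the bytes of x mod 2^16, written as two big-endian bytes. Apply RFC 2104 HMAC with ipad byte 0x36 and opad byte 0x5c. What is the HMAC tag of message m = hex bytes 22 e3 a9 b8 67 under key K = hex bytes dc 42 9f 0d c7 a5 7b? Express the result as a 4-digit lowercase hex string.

Key hex bytes dc 42 9f 0d c7 a5 7b is 7 bytes > B = 5, so hash it first: H(key) = 03 b1, then zero-pad to 5 bytes: K' = 03 b1 00 00 00.
K' ⊕ ipad = 35 87 36 36 36.  K' ⊕ opad = 5f ed 5c 5c 5c.
Inner input = (K'⊕ipad) ∥ m = 35 87 36 36 36 ∥ 22 e3 a9 b8 67.
Inner hash: sum = 53+135+54+54+54+34+227+169+184+103 = 1067 → 04 2b.
Outer input = (K'⊕opad) ∥ inner = 5f ed 5c 5c 5c ∥ 04 2b.
Outer hash (tag): sum = 95+237+92+92+92+4+43 = 655 → 02 8f.

028f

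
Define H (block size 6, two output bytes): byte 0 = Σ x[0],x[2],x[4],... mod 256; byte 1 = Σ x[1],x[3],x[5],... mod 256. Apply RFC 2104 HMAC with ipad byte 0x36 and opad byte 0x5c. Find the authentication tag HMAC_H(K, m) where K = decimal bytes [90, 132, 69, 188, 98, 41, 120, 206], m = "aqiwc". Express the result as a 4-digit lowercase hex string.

c578

Key decimal bytes [90, 132, 69, 188, 98, 41, 120, 206] = 5a 84 45 bc 62 29 78 ce is 8 bytes > B = 6, so hash it first: H(key) = 79 37, then zero-pad to 6 bytes: K' = 79 37 00 00 00 00.
K' ⊕ ipad = 4f 01 36 36 36 36.  K' ⊕ opad = 25 6b 5c 5c 5c 5c.
Inner input = (K'⊕ipad) ∥ m = 4f 01 36 36 36 36 ∥ 61 71 69 77 63.
Inner hash: even-index sum = 488 mod 256 = 232; odd-index sum = 341 mod 256 = 85 → e8 55.
Outer input = (K'⊕opad) ∥ inner = 25 6b 5c 5c 5c 5c ∥ e8 55.
Outer hash (tag): even-index sum = 453 mod 256 = 197; odd-index sum = 376 mod 256 = 120 → c5 78.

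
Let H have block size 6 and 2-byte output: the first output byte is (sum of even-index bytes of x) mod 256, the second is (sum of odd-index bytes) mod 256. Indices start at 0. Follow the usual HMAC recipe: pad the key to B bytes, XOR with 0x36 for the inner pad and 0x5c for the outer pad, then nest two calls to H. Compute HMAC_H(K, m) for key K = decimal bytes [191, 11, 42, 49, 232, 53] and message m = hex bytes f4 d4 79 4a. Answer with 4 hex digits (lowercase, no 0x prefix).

fd92

Key decimal bytes [191, 11, 42, 49, 232, 53] = bf 0b 2a 31 e8 35 is exactly B = 6 bytes: K' = bf 0b 2a 31 e8 35.
K' ⊕ ipad = 89 3d 1c 07 de 03.  K' ⊕ opad = e3 57 76 6d b4 69.
Inner input = (K'⊕ipad) ∥ m = 89 3d 1c 07 de 03 ∥ f4 d4 79 4a.
Inner hash: even-index sum = 752 mod 256 = 240; odd-index sum = 357 mod 256 = 101 → f0 65.
Outer input = (K'⊕opad) ∥ inner = e3 57 76 6d b4 69 ∥ f0 65.
Outer hash (tag): even-index sum = 765 mod 256 = 253; odd-index sum = 402 mod 256 = 146 → fd 92.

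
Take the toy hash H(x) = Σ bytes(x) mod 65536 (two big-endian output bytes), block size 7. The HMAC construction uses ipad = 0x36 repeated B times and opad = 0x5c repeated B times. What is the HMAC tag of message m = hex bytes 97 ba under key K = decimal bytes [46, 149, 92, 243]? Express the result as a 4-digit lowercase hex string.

03de

Key decimal bytes [46, 149, 92, 243] = 2e 95 5c f3 is 4 bytes ≤ B = 7; zero-pad to 7 bytes: K' = 2e 95 5c f3 00 00 00.
K' ⊕ ipad = 18 a3 6a c5 36 36 36.  K' ⊕ opad = 72 c9 00 af 5c 5c 5c.
Inner input = (K'⊕ipad) ∥ m = 18 a3 6a c5 36 36 36 ∥ 97 ba.
Inner hash: sum = 24+163+106+197+54+54+54+151+186 = 989 → 03 dd.
Outer input = (K'⊕opad) ∥ inner = 72 c9 00 af 5c 5c 5c ∥ 03 dd.
Outer hash (tag): sum = 114+201+0+175+92+92+92+3+221 = 990 → 03 de.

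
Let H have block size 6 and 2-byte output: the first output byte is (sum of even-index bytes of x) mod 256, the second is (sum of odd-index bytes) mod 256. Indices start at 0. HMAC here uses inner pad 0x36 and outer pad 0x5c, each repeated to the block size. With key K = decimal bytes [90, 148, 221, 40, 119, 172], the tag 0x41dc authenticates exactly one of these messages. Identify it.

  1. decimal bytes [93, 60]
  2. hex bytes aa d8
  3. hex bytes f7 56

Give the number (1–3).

Key decimal bytes [90, 148, 221, 40, 119, 172] = 5a 94 dd 28 77 ac is exactly B = 6 bytes: K' = 5a 94 dd 28 77 ac.
K' ⊕ ipad = 6c a2 eb 1e 41 9a; K' ⊕ opad = 06 c8 81 74 2b f0.
m1: inner = H(6c a2 eb 1e 41 9a 5d 3c) = f5 96; tag = H(06 c8 81 74 2b f0 f5 96) = a7c2
m2: inner = H(6c a2 eb 1e 41 9a aa d8) = 42 32; tag = H(06 c8 81 74 2b f0 42 32) = f45e
m3: inner = H(6c a2 eb 1e 41 9a f7 56) = 8f b0; tag = H(06 c8 81 74 2b f0 8f b0) = 41dc ← matches

3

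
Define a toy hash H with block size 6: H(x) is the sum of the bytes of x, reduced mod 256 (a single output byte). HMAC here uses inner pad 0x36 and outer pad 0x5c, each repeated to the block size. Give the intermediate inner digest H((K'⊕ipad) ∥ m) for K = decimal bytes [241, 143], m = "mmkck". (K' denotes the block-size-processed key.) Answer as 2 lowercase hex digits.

Key decimal bytes [241, 143] = f1 8f is 2 bytes ≤ B = 6; zero-pad to 6 bytes: K' = f1 8f 00 00 00 00.
K' ⊕ ipad = c7 b9 36 36 36 36.
Inner input = c7 b9 36 36 36 36 ∥ 6d 6d 6b 63 6b.
Inner hash: sum = 199+185+54+54+54+54+109+109+107+99+107 = 1131; mod 256 = 107 → 6b.

6b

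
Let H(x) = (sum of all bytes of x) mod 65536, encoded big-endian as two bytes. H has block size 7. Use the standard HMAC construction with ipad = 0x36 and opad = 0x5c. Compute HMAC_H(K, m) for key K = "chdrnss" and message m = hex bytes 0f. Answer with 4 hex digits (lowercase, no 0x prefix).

Key "chdrnss" = 63 68 64 72 6e 73 73 is exactly B = 7 bytes: K' = 63 68 64 72 6e 73 73.
K' ⊕ ipad = 55 5e 52 44 58 45 45.  K' ⊕ opad = 3f 34 38 2e 32 2f 2f.
Inner input = (K'⊕ipad) ∥ m = 55 5e 52 44 58 45 45 ∥ 0f.
Inner hash: sum = 85+94+82+68+88+69+69+15 = 570 → 02 3a.
Outer input = (K'⊕opad) ∥ inner = 3f 34 38 2e 32 2f 2f ∥ 02 3a.
Outer hash (tag): sum = 63+52+56+46+50+47+47+2+58 = 421 → 01 a5.

01a5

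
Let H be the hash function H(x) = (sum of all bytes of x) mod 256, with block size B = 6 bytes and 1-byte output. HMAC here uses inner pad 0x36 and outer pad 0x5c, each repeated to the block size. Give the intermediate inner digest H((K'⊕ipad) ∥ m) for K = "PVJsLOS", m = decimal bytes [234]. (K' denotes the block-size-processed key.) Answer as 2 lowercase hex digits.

5f

Key "PVJsLOS" = 50 56 4a 73 4c 4f 53 is 7 bytes > B = 6, so hash it first: H(key) = 51, then zero-pad to 6 bytes: K' = 51 00 00 00 00 00.
K' ⊕ ipad = 67 36 36 36 36 36.
Inner input = 67 36 36 36 36 36 ∥ ea.
Inner hash: sum = 103+54+54+54+54+54+234 = 607; mod 256 = 95 → 5f.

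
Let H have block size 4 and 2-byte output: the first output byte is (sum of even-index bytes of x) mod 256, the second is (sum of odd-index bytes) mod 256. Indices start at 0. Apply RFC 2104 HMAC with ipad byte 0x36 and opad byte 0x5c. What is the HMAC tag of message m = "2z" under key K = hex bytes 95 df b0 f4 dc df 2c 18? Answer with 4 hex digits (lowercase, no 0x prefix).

Key hex bytes 95 df b0 f4 dc df 2c 18 is 8 bytes > B = 4, so hash it first: H(key) = 4d ca, then zero-pad to 4 bytes: K' = 4d ca 00 00.
K' ⊕ ipad = 7b fc 36 36.  K' ⊕ opad = 11 96 5c 5c.
Inner input = (K'⊕ipad) ∥ m = 7b fc 36 36 ∥ 32 7a.
Inner hash: even-index sum = 227 mod 256 = 227; odd-index sum = 428 mod 256 = 172 → e3 ac.
Outer input = (K'⊕opad) ∥ inner = 11 96 5c 5c ∥ e3 ac.
Outer hash (tag): even-index sum = 336 mod 256 = 80; odd-index sum = 414 mod 256 = 158 → 50 9e.

509e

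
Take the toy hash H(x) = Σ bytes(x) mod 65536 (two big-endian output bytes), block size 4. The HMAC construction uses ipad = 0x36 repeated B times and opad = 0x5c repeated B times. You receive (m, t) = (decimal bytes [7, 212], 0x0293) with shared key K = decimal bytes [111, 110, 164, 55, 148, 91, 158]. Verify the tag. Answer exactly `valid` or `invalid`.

Key decimal bytes [111, 110, 164, 55, 148, 91, 158] = 6f 6e a4 37 94 5b 9e is 7 bytes > B = 4, so hash it first: H(key) = 03 45, then zero-pad to 4 bytes: K' = 03 45 00 00.
K' ⊕ ipad = 35 73 36 36; K' ⊕ opad = 5f 19 5c 5c.
Inner hash: sum = 53+115+54+54+7+212 = 495 → 01 ef.
Outer hash (recomputed tag): sum = 95+25+92+92+1+239 = 544 → 02 20.
Recomputed tag = 0220; claimed = 0293 → mismatch.

invalid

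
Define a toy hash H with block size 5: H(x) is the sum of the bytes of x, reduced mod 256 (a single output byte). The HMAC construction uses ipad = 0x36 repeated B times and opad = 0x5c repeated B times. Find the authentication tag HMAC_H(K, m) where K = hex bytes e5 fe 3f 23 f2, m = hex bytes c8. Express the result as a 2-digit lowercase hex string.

Key hex bytes e5 fe 3f 23 f2 is exactly B = 5 bytes: K' = e5 fe 3f 23 f2.
K' ⊕ ipad = d3 c8 09 15 c4.  K' ⊕ opad = b9 a2 63 7f ae.
Inner input = (K'⊕ipad) ∥ m = d3 c8 09 15 c4 ∥ c8.
Inner hash: sum = 211+200+9+21+196+200 = 837; mod 256 = 69 → 45.
Outer input = (K'⊕opad) ∥ inner = b9 a2 63 7f ae ∥ 45.
Outer hash (tag): sum = 185+162+99+127+174+69 = 816; mod 256 = 48 → 30.

30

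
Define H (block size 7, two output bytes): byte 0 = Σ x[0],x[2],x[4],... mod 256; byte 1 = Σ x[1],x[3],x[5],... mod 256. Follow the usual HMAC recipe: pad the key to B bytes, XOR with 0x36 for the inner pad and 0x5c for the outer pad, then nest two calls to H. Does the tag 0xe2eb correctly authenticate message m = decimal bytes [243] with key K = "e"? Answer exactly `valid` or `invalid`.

Key "e" = 65 is 1 byte ≤ B = 7; zero-pad to 7 bytes: K' = 65 00 00 00 00 00 00.
K' ⊕ ipad = 53 36 36 36 36 36 36; K' ⊕ opad = 39 5c 5c 5c 5c 5c 5c.
Inner hash: even-index sum = 245 mod 256 = 245; odd-index sum = 405 mod 256 = 149 → f5 95.
Outer hash (recomputed tag): even-index sum = 482 mod 256 = 226; odd-index sum = 521 mod 256 = 9 → e2 09.
Recomputed tag = e209; claimed = e2eb → mismatch.

invalid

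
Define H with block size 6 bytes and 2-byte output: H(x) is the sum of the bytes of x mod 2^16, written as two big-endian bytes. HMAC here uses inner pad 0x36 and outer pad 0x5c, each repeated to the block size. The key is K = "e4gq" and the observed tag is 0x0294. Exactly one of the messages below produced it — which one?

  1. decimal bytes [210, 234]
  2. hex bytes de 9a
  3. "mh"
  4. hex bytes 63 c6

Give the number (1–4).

2

Key "e4gq" = 65 34 67 71 is 4 bytes ≤ B = 6; zero-pad to 6 bytes: K' = 65 34 67 71 00 00.
K' ⊕ ipad = 53 02 51 47 36 36; K' ⊕ opad = 39 68 3b 2d 5c 5c.
m1: inner = H(53 02 51 47 36 36 d2 ea) = 03 15; tag = H(39 68 3b 2d 5c 5c 03 15) = 01d9
m2: inner = H(53 02 51 47 36 36 de 9a) = 02 d1; tag = H(39 68 3b 2d 5c 5c 02 d1) = 0294 ← matches
m3: inner = H(53 02 51 47 36 36 6d 68) = 02 2e; tag = H(39 68 3b 2d 5c 5c 02 2e) = 01f1
m4: inner = H(53 02 51 47 36 36 63 c6) = 02 82; tag = H(39 68 3b 2d 5c 5c 02 82) = 0245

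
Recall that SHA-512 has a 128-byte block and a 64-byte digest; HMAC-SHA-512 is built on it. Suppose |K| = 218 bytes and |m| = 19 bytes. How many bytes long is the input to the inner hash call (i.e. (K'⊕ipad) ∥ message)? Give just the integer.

Key is 218 > 128 bytes, so it is hashed to 64 bytes then zero-padded to 128: |K'| = 128.
Inner input = (K'⊕ipad) ∥ m → 128 + 19 = 147 bytes.

147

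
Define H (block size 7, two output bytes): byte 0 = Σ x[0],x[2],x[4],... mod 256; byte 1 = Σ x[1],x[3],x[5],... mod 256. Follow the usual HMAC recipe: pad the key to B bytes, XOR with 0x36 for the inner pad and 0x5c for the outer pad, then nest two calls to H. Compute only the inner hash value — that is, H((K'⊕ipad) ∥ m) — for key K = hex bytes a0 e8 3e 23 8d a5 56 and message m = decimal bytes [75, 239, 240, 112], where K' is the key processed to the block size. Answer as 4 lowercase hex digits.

Key hex bytes a0 e8 3e 23 8d a5 56 is exactly B = 7 bytes: K' = a0 e8 3e 23 8d a5 56.
K' ⊕ ipad = 96 de 08 15 bb 93 60.
Inner input = 96 de 08 15 bb 93 60 ∥ 4b ef f0 70.
Inner hash: even-index sum = 792 mod 256 = 24; odd-index sum = 705 mod 256 = 193 → 18 c1.

18c1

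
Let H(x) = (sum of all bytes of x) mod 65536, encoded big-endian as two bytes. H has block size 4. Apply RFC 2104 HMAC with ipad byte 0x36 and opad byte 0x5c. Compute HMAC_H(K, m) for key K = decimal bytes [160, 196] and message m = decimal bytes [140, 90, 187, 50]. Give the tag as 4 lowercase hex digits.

Key decimal bytes [160, 196] = a0 c4 is 2 bytes ≤ B = 4; zero-pad to 4 bytes: K' = a0 c4 00 00.
K' ⊕ ipad = 96 f2 36 36.  K' ⊕ opad = fc 98 5c 5c.
Inner input = (K'⊕ipad) ∥ m = 96 f2 36 36 ∥ 8c 5a bb 32.
Inner hash: sum = 150+242+54+54+140+90+187+50 = 967 → 03 c7.
Outer input = (K'⊕opad) ∥ inner = fc 98 5c 5c ∥ 03 c7.
Outer hash (tag): sum = 252+152+92+92+3+199 = 790 → 03 16.

0316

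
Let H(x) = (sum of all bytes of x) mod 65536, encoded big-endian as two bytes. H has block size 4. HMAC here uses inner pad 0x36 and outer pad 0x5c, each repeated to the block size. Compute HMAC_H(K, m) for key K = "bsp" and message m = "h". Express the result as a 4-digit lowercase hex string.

0173

Key "bsp" = 62 73 70 is 3 bytes ≤ B = 4; zero-pad to 4 bytes: K' = 62 73 70 00.
K' ⊕ ipad = 54 45 46 36.  K' ⊕ opad = 3e 2f 2c 5c.
Inner input = (K'⊕ipad) ∥ m = 54 45 46 36 ∥ 68.
Inner hash: sum = 84+69+70+54+104 = 381 → 01 7d.
Outer input = (K'⊕opad) ∥ inner = 3e 2f 2c 5c ∥ 01 7d.
Outer hash (tag): sum = 62+47+44+92+1+125 = 371 → 01 73.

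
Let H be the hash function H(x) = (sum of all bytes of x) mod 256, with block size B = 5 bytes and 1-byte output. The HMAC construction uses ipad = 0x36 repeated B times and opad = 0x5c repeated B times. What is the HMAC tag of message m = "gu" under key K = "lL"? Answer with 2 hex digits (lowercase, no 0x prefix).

a6

Key "lL" = 6c 4c is 2 bytes ≤ B = 5; zero-pad to 5 bytes: K' = 6c 4c 00 00 00.
K' ⊕ ipad = 5a 7a 36 36 36.  K' ⊕ opad = 30 10 5c 5c 5c.
Inner input = (K'⊕ipad) ∥ m = 5a 7a 36 36 36 ∥ 67 75.
Inner hash: sum = 90+122+54+54+54+103+117 = 594; mod 256 = 82 → 52.
Outer input = (K'⊕opad) ∥ inner = 30 10 5c 5c 5c ∥ 52.
Outer hash (tag): sum = 48+16+92+92+92+82 = 422; mod 256 = 166 → a6.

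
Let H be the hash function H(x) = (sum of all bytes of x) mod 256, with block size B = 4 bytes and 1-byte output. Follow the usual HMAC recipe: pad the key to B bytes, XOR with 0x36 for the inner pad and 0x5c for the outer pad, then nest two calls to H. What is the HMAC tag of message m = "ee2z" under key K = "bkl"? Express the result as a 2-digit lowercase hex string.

Key "bkl" = 62 6b 6c is 3 bytes ≤ B = 4; zero-pad to 4 bytes: K' = 62 6b 6c 00.
K' ⊕ ipad = 54 5d 5a 36.  K' ⊕ opad = 3e 37 30 5c.
Inner input = (K'⊕ipad) ∥ m = 54 5d 5a 36 ∥ 65 65 32 7a.
Inner hash: sum = 84+93+90+54+101+101+50+122 = 695; mod 256 = 183 → b7.
Outer input = (K'⊕opad) ∥ inner = 3e 37 30 5c ∥ b7.
Outer hash (tag): sum = 62+55+48+92+183 = 440; mod 256 = 184 → b8.

b8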